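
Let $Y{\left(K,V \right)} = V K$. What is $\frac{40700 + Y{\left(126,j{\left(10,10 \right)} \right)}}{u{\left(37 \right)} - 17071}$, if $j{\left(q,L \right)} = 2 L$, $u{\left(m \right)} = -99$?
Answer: $- \frac{4322}{1717} \approx -2.5172$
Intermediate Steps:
$Y{\left(K,V \right)} = K V$
$\frac{40700 + Y{\left(126,j{\left(10,10 \right)} \right)}}{u{\left(37 \right)} - 17071} = \frac{40700 + 126 \cdot 2 \cdot 10}{-99 - 17071} = \frac{40700 + 126 \cdot 20}{-17170} = \left(40700 + 2520\right) \left(- \frac{1}{17170}\right) = 43220 \left(- \frac{1}{17170}\right) = - \frac{4322}{1717}$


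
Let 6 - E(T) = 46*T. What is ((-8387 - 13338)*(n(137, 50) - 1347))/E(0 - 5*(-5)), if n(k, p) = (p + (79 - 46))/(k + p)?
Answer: -248658425/9724 ≈ -25572.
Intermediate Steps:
n(k, p) = (33 + p)/(k + p) (n(k, p) = (p + 33)/(k + p) = (33 + p)/(k + p))
E(T) = 6 - 46*T
((-8387 - 13338)*(n(137, 50) - 1347))/E(0 - 5*(-5)) = ((-8387 - 13338)*((33 + 50)/(137 + 50) - 1347))/(6 - 46*(0 - 5*(-5))) = (-21725*(83/187 - 1347))/(6 - 46*(0 + 25)) = (-21725*((1/187)*83 - 1347))/(6 - 46*25) = (-21725*(83/187 - 1347))/(6 - 1150) = -21725*(-251806/187)/(-1144) = (497316850/17)*(-1/1144) = -248658425/9724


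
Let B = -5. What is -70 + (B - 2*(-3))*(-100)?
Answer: -170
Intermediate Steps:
-70 + (B - 2*(-3))*(-100) = -70 + (-5 - 2*(-3))*(-100) = -70 + (-5 + 6)*(-100) = -70 + 1*(-100) = -70 - 100 = -170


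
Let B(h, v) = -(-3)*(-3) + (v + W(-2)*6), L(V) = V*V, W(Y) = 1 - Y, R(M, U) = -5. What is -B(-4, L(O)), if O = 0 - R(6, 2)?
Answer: -34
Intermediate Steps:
O = 5 (O = 0 - 1*(-5) = 0 + 5 = 5)
L(V) = V²
B(h, v) = 9 + v (B(h, v) = -(-3)*(-3) + (v + (1 - 1*(-2))*6) = -3*3 + (v + (1 + 2)*6) = -9 + (v + 3*6) = -9 + (v + 18) = -9 + (18 + v) = 9 + v)
-B(-4, L(O)) = -(9 + 5²) = -(9 + 25) = -1*34 = -34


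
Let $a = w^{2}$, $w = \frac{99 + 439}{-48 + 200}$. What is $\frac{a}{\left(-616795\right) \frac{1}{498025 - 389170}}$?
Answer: $- \frac{1575371331}{712521584} \approx -2.211$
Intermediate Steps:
$w = \frac{269}{76}$ ($w = \frac{538}{152} = 538 \cdot \frac{1}{152} = \frac{269}{76} \approx 3.5395$)
$a = \frac{72361}{5776}$ ($a = \left(\frac{269}{76}\right)^{2} = \frac{72361}{5776} \approx 12.528$)
$\frac{a}{\left(-616795\right) \frac{1}{498025 - 389170}} = \frac{72361}{5776 \left(- \frac{616795}{498025 - 389170}\right)} = \frac{72361}{5776 \left(- \frac{616795}{108855}\right)} = \frac{72361}{5776 \left(\left(-616795\right) \frac{1}{108855}\right)} = \frac{72361}{5776 \left(- \frac{123359}{21771}\right)} = \frac{72361}{5776} \left(- \frac{21771}{123359}\right) = - \frac{1575371331}{712521584}$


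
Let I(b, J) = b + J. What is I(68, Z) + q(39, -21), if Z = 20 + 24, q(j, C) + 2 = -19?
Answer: 91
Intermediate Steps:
q(j, C) = -21 (q(j, C) = -2 - 19 = -21)
Z = 44
I(b, J) = J + b
I(68, Z) + q(39, -21) = (44 + 68) - 21 = 112 - 21 = 91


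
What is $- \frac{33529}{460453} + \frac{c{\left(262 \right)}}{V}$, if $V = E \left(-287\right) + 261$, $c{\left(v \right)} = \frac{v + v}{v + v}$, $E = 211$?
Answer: $- \frac{2022125037}{27763474088} \approx -0.072834$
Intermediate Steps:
$c{\left(v \right)} = 1$ ($c{\left(v \right)} = \frac{2 v}{2 v} = 2 v \frac{1}{2 v} = 1$)
$V = -60296$ ($V = 211 \left(-287\right) + 261 = -60557 + 261 = -60296$)
$- \frac{33529}{460453} + \frac{c{\left(262 \right)}}{V} = - \frac{33529}{460453} + 1 \frac{1}{-60296} = \left(-33529\right) \frac{1}{460453} + 1 \left(- \frac{1}{60296}\right) = - \frac{33529}{460453} - \frac{1}{60296} = - \frac{2022125037}{27763474088}$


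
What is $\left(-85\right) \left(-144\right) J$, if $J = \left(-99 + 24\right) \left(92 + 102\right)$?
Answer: $-178092000$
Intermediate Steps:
$J = -14550$ ($J = \left(-75\right) 194 = -14550$)
$\left(-85\right) \left(-144\right) J = \left(-85\right) \left(-144\right) \left(-14550\right) = 12240 \left(-14550\right) = -178092000$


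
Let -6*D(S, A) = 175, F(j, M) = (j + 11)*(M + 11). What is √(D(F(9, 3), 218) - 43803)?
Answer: I*√1577958/6 ≈ 209.36*I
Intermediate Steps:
F(j, M) = (11 + M)*(11 + j) (F(j, M) = (11 + j)*(11 + M) = (11 + M)*(11 + j))
D(S, A) = -175/6 (D(S, A) = -⅙*175 = -175/6)
√(D(F(9, 3), 218) - 43803) = √(-175/6 - 43803) = √(-262993/6) = I*√1577958/6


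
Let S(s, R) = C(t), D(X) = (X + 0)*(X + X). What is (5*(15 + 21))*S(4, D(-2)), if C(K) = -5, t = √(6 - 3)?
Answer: -900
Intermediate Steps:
t = √3 ≈ 1.7320
D(X) = 2*X² (D(X) = X*(2*X) = 2*X²)
S(s, R) = -5
(5*(15 + 21))*S(4, D(-2)) = (5*(15 + 21))*(-5) = (5*36)*(-5) = 180*(-5) = -900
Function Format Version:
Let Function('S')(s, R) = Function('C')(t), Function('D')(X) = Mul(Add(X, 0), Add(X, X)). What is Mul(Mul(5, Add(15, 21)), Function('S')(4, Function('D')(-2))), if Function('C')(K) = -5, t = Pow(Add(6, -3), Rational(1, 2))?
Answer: -900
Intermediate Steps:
t = Pow(3, Rational(1, 2)) ≈ 1.7320
Function('D')(X) = Mul(2, Pow(X, 2)) (Function('D')(X) = Mul(X, Mul(2, X)) = Mul(2, Pow(X, 2)))
Function('S')(s, R) = -5
Mul(Mul(5, Add(15, 21)), Function('S')(4, Function('D')(-2))) = Mul(Mul(5, Add(15, 21)), -5) = Mul(Mul(5, 36), -5) = Mul(180, -5) = -900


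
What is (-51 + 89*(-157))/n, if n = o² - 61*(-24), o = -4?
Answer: -1753/185 ≈ -9.4757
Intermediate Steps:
n = 1480 (n = (-4)² - 61*(-24) = 16 + 1464 = 1480)
(-51 + 89*(-157))/n = (-51 + 89*(-157))/1480 = (-51 - 13973)*(1/1480) = -14024*1/1480 = -1753/185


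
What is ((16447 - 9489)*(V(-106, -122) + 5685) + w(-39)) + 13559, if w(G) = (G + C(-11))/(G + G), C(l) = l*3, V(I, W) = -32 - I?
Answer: 521100865/13 ≈ 4.0085e+7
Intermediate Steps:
C(l) = 3*l
w(G) = (-33 + G)/(2*G) (w(G) = (G + 3*(-11))/(G + G) = (G - 33)/((2*G)) = (-33 + G)*(1/(2*G)) = (-33 + G)/(2*G))
((16447 - 9489)*(V(-106, -122) + 5685) + w(-39)) + 13559 = ((16447 - 9489)*((-32 - 1*(-106)) + 5685) + (1/2)*(-33 - 39)/(-39)) + 13559 = (6958*((-32 + 106) + 5685) + (1/2)*(-1/39)*(-72)) + 13559 = (6958*(74 + 5685) + 12/13) + 13559 = (6958*5759 + 12/13) + 13559 = (40071122 + 12/13) + 13559 = 520924598/13 + 13559 = 521100865/13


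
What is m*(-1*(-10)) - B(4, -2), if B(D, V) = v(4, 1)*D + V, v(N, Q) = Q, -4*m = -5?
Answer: 21/2 ≈ 10.500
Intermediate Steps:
m = 5/4 (m = -¼*(-5) = 5/4 ≈ 1.2500)
B(D, V) = D + V (B(D, V) = 1*D + V = D + V)
m*(-1*(-10)) - B(4, -2) = 5*(-1*(-10))/4 - (4 - 2) = (5/4)*10 - 1*2 = 25/2 - 2 = 21/2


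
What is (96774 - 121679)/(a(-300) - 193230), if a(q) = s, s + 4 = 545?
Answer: 24905/192689 ≈ 0.12925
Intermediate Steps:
s = 541 (s = -4 + 545 = 541)
a(q) = 541
(96774 - 121679)/(a(-300) - 193230) = (96774 - 121679)/(541 - 193230) = -24905/(-192689) = -24905*(-1/192689) = 24905/192689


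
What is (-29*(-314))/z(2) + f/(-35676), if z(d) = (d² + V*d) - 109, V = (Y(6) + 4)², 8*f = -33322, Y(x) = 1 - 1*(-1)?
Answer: -432970937/1569744 ≈ -275.82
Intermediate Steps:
Y(x) = 2 (Y(x) = 1 + 1 = 2)
f = -16661/4 (f = (⅛)*(-33322) = -16661/4 ≈ -4165.3)
V = 36 (V = (2 + 4)² = 6² = 36)
z(d) = -109 + d² + 36*d (z(d) = (d² + 36*d) - 109 = -109 + d² + 36*d)
(-29*(-314))/z(2) + f/(-35676) = (-29*(-314))/(-109 + 2² + 36*2) - 16661/4/(-35676) = 9106/(-109 + 4 + 72) - 16661/4*(-1/35676) = 9106/(-33) + 16661/142704 = 9106*(-1/33) + 16661/142704 = -9106/33 + 16661/142704 = -432970937/1569744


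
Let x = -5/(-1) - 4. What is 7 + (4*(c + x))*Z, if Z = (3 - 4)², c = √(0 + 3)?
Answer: 11 + 4*√3 ≈ 17.928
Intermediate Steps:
c = √3 ≈ 1.7320
x = 1 (x = -5*(-1) - 4 = 5 - 4 = 1)
Z = 1 (Z = (-1)² = 1)
7 + (4*(c + x))*Z = 7 + (4*(√3 + 1))*1 = 7 + (4*(1 + √3))*1 = 7 + (4 + 4*√3)*1 = 7 + (4 + 4*√3) = 11 + 4*√3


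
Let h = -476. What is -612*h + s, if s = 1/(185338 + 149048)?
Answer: 97410654433/334386 ≈ 2.9131e+5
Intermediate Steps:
s = 1/334386 ≈ 2.9906e-6
-612*h + s = -612*(-476) + 1/334386 = 291312 + 1/334386 = 97410654433/334386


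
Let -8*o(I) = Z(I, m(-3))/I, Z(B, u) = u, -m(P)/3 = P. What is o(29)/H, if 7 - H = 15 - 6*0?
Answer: 9/1856 ≈ 0.0048491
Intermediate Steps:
m(P) = -3*P
H = -8 (H = 7 - (15 - 6*0) = 7 - (15 + 0) = 7 - 1*15 = 7 - 15 = -8)
o(I) = -9/(8*I) (o(I) = -(-3*(-3))/(8*I) = -9/(8*I))
o(29)/H = -9/8/29/(-8) = -9/8*1/29*(-1/8) = -9/232*(-1/8) = 9/1856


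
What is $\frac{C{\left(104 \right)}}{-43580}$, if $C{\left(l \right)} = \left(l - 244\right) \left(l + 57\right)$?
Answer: $\frac{1127}{2179} \approx 0.51721$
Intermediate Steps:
$C{\left(l \right)} = \left(-244 + l\right) \left(57 + l\right)$
$\frac{C{\left(104 \right)}}{-43580} = \frac{-13908 + 104^{2} - 19448}{-43580} = \left(-13908 + 10816 - 19448\right) \left(- \frac{1}{43580}\right) = \left(-22540\right) \left(- \frac{1}{43580}\right) = \frac{1127}{2179}$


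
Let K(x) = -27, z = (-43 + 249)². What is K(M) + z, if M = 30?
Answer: 42409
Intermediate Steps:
z = 42436 (z = 206² = 42436)
K(M) + z = -27 + 42436 = 42409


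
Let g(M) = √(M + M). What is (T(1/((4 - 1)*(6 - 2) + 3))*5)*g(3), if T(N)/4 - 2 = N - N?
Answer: 40*√6 ≈ 97.980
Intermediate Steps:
g(M) = √2*√M (g(M) = √(2*M) = √2*√M)
T(N) = 8 (T(N) = 8 + 4*(N - N) = 8 + 4*0 = 8 + 0 = 8)
(T(1/((4 - 1)*(6 - 2) + 3))*5)*g(3) = (8*5)*(√2*√3) = 40*√6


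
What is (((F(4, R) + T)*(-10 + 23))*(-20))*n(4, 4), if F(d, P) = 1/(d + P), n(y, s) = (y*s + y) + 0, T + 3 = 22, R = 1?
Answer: -99840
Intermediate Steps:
T = 19 (T = -3 + 22 = 19)
n(y, s) = y + s*y (n(y, s) = (s*y + y) + 0 = (y + s*y) + 0 = y + s*y)
F(d, P) = 1/(P + d)
(((F(4, R) + T)*(-10 + 23))*(-20))*n(4, 4) = (((1/(1 + 4) + 19)*(-10 + 23))*(-20))*(4*(1 + 4)) = (((1/5 + 19)*13)*(-20))*(4*5) = (((1/5 + 19)*13)*(-20))*20 = (((96/5)*13)*(-20))*20 = ((1248/5)*(-20))*20 = -4992*20 = -99840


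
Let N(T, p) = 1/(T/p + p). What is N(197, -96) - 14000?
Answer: -131782096/9413 ≈ -14000.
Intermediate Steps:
N(T, p) = 1/(p + T/p)
N(197, -96) - 14000 = -96/(197 + (-96)²) - 14000 = -96/(197 + 9216) - 14000 = -96/9413 - 14000 = -131782096/9413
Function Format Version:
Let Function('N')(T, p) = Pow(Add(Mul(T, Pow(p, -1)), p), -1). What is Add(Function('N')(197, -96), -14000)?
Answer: Rational(-131782096, 9413) ≈ -14000.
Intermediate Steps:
Function('N')(T, p) = Pow(Add(p, Mul(T, Pow(p, -1))), -1)
Add(Function('N')(197, -96), -14000) = Add(Mul(-96, Pow(Add(197, Pow(-96, 2)), -1)), -14000) = Add(Mul(-96, Pow(Add(197, 9216), -1)), -14000) = Add(Mul(-96, Pow(9413, -1)), -14000) = Add(Mul(-96, Rational(1, 9413)), -14000) = Add(Rational(-96, 9413), -14000) = Rational(-131782096, 9413)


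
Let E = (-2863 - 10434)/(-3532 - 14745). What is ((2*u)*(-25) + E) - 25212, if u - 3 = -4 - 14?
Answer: -447078677/18277 ≈ -24461.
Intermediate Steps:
E = 13297/18277 (E = -13297/(-18277) = -13297*(-1/18277) = 13297/18277 ≈ 0.72753)
u = -15 (u = 3 + (-4 - 14) = 3 - 18 = -15)
((2*u)*(-25) + E) - 25212 = ((2*(-15))*(-25) + 13297/18277) - 25212 = (-30*(-25) + 13297/18277) - 25212 = (750 + 13297/18277) - 25212 = 13721047/18277 - 25212 = -447078677/18277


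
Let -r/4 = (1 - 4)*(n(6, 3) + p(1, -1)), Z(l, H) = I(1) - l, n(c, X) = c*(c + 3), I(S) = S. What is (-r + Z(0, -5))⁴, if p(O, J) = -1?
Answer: 162590400625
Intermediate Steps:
n(c, X) = c*(3 + c)
Z(l, H) = 1 - l
r = 636 (r = -4*(1 - 4)*(6*(3 + 6) - 1) = -(-12)*(6*9 - 1) = -(-12)*(54 - 1) = -(-12)*53 = -4*(-159) = 636)
(-r + Z(0, -5))⁴ = (-1*636 + (1 - 1*0))⁴ = (-636 + (1 + 0))⁴ = (-636 + 1)⁴ = (-635)⁴ = 162590400625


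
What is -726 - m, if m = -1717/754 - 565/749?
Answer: -408293553/564746 ≈ -722.97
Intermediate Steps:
m = -1712043/564746 (m = -1717*1/754 - 565*1/749 = -1717/754 - 565/749 = -1712043/564746 ≈ -3.0315)
-726 - m = -726 - 1*(-1712043/564746) = -726 + 1712043/564746 = -408293553/564746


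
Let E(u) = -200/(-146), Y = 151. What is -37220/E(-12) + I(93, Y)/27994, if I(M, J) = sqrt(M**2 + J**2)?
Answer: -135853/5 + 5*sqrt(1258)/27994 ≈ -27171.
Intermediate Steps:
I(M, J) = sqrt(J**2 + M**2)
E(u) = 100/73 (E(u) = -200*(-1/146) = 100/73)
-37220/E(-12) + I(93, Y)/27994 = -37220/100/73 + sqrt(151**2 + 93**2)/27994 = -37220*73/100 + sqrt(22801 + 8649)*(1/27994) = -135853/5 + sqrt(31450)*(1/27994) = -135853/5 + (5*sqrt(1258))*(1/27994) = -135853/5 + 5*sqrt(1258)/27994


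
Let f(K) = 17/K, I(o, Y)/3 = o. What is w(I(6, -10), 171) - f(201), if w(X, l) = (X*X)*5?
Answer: 325603/201 ≈ 1619.9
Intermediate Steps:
I(o, Y) = 3*o
w(X, l) = 5*X**2 (w(X, l) = X**2*5 = 5*X**2)
w(I(6, -10), 171) - f(201) = 5*(3*6)**2 - 17/201 = 5*18**2 - 17/201 = 5*324 - 1*17/201 = 1620 - 17/201 = 325603/201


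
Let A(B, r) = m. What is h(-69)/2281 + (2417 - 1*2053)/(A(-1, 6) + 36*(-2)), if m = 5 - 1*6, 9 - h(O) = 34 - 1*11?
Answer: -831306/166513 ≈ -4.9924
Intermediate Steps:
h(O) = -14 (h(O) = 9 - (34 - 1*11) = 9 - (34 - 11) = 9 - 1*23 = 9 - 23 = -14)
m = -1 (m = 5 - 6 = -1)
A(B, r) = -1
h(-69)/2281 + (2417 - 1*2053)/(A(-1, 6) + 36*(-2)) = -14/2281 + (2417 - 1*2053)/(-1 + 36*(-2)) = -14*1/2281 + (2417 - 2053)/(-1 - 72) = -14/2281 + 364/(-73) = -14/2281 + 364*(-1/73) = -14/2281 - 364/73 = -831306/166513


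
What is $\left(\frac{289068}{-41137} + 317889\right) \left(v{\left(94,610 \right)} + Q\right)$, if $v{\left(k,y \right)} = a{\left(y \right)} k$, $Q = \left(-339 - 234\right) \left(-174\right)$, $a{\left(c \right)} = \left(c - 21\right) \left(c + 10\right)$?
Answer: $\frac{450186977132920950}{41137} \approx 1.0944 \cdot 10^{13}$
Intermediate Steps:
$a{\left(c \right)} = \left(-21 + c\right) \left(10 + c\right)$
$Q = 99702$ ($Q = \left(-573\right) \left(-174\right) = 99702$)
$v{\left(k,y \right)} = k \left(-210 + y^{2} - 11 y\right)$ ($v{\left(k,y \right)} = \left(-210 + y^{2} - 11 y\right) k = k \left(-210 + y^{2} - 11 y\right)$)
$\left(\frac{289068}{-41137} + 317889\right) \left(v{\left(94,610 \right)} + Q\right) = \left(\frac{289068}{-41137} + 317889\right) \left(94 \left(-210 + 610^{2} - 6710\right) + 99702\right) = \left(289068 \left(- \frac{1}{41137}\right) + 317889\right) \left(94 \left(-210 + 372100 - 6710\right) + 99702\right) = \left(- \frac{289068}{41137} + 317889\right) \left(94 \cdot 365180 + 99702\right) = \frac{13076710725 \left(34326920 + 99702\right)}{41137} = \frac{13076710725}{41137} \cdot 34426622 = \frac{450186977132920950}{41137}$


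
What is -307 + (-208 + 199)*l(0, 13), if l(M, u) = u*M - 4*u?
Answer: 161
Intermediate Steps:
l(M, u) = -4*u + M*u (l(M, u) = M*u - 4*u = -4*u + M*u)
-307 + (-208 + 199)*l(0, 13) = -307 + (-208 + 199)*(13*(-4 + 0)) = -307 - 117*(-4) = -307 - 9*(-52) = -307 + 468 = 161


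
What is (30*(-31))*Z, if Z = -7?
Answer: 6510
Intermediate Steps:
(30*(-31))*Z = (30*(-31))*(-7) = -930*(-7) = 6510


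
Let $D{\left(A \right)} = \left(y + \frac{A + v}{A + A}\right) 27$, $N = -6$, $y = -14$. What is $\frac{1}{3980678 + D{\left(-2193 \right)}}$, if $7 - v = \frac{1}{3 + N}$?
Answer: $\frac{1462}{5819218271} \approx 2.5124 \cdot 10^{-7}$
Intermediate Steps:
$v = \frac{22}{3}$ ($v = 7 - \frac{1}{3 - 6} = 7 - \frac{1}{-3} = 7 - - \frac{1}{3} = 7 + \frac{1}{3} = \frac{22}{3} \approx 7.3333$)
$D{\left(A \right)} = -378 + \frac{27 \left(\frac{22}{3} + A\right)}{2 A}$ ($D{\left(A \right)} = \left(-14 + \frac{A + \frac{22}{3}}{A + A}\right) 27 = \left(-14 + \frac{\frac{22}{3} + A}{2 A}\right) 27 = -378 + \frac{27 \left(\frac{22}{3} + A\right)}{2 A}$)
$\frac{1}{3980678 + D{\left(-2193 \right)}} = \frac{1}{3980678 - \left(\frac{729}{2} - \frac{99}{-2193}\right)} = \frac{1}{3980678 + \left(- \frac{729}{2} + 99 \left(- \frac{1}{2193}\right)\right)} = \frac{1}{3980678 - \frac{532965}{1462}} = \frac{1}{\frac{5819218271}{1462}} = \frac{1462}{5819218271}$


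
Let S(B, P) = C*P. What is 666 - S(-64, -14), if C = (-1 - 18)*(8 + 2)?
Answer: -1994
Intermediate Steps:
C = -190 (C = -19*10 = -190)
S(B, P) = -190*P
666 - S(-64, -14) = 666 - (-190)*(-14) = 666 - 1*2660 = 666 - 2660 = -1994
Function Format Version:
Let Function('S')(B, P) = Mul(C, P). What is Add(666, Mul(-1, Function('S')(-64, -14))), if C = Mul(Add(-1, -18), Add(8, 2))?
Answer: -1994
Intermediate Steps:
C = -190 (C = Mul(-19, 10) = -190)
Function('S')(B, P) = Mul(-190, P)
Add(666, Mul(-1, Function('S')(-64, -14))) = Add(666, Mul(-1, Mul(-190, -14))) = Add(666, Mul(-1, 2660)) = Add(666, -2660) = -1994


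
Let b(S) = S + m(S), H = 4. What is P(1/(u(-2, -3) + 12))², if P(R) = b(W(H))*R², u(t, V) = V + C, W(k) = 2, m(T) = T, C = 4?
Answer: 16/28561 ≈ 0.00056020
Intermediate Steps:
u(t, V) = 4 + V (u(t, V) = V + 4 = 4 + V)
b(S) = 2*S (b(S) = S + S = 2*S)
P(R) = 4*R² (P(R) = (2*2)*R² = 4*R²)
P(1/(u(-2, -3) + 12))² = (4*(1/((4 - 3) + 12))²)² = (4*(1/(1 + 12))²)² = (4*(1/13)²)² = (4*(1/169))² = (4/169)² = 16/28561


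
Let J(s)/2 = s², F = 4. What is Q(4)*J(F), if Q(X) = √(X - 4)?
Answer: 0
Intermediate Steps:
J(s) = 2*s²
Q(X) = √(-4 + X)
Q(4)*J(F) = √(-4 + 4)*(2*4²) = √0*(2*16) = 0*32 = 0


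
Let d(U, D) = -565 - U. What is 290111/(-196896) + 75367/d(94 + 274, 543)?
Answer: -5036711465/61234656 ≈ -82.253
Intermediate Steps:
290111/(-196896) + 75367/d(94 + 274, 543) = 290111/(-196896) + 75367/(-565 - (94 + 274)) = 290111*(-1/196896) + 75367/(-565 - 1*368) = -290111/196896 + 75367/(-565 - 368) = -290111/196896 + 75367/(-933) = -290111/196896 + 75367*(-1/933) = -290111/196896 - 75367/933 = -5036711465/61234656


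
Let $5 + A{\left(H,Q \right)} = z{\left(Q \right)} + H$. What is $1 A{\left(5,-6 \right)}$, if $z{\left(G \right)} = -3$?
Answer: $-3$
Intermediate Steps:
$A{\left(H,Q \right)} = -8 + H$ ($A{\left(H,Q \right)} = -5 + \left(-3 + H\right) = -8 + H$)
$1 A{\left(5,-6 \right)} = 1 \left(-8 + 5\right) = 1 \left(-3\right) = -3$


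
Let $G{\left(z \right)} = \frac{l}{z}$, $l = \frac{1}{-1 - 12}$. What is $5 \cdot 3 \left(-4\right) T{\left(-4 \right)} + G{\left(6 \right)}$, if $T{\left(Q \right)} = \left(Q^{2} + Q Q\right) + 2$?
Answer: $- \frac{159121}{78} \approx -2040.0$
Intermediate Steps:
$l = - \frac{1}{13}$ ($l = \frac{1}{-13} = - \frac{1}{13} \approx -0.076923$)
$T{\left(Q \right)} = 2 + 2 Q^{2}$ ($T{\left(Q \right)} = \left(Q^{2} + Q^{2}\right) + 2 = 2 Q^{2} + 2 = 2 + 2 Q^{2}$)
$G{\left(z \right)} = - \frac{1}{13 z}$
$5 \cdot 3 \left(-4\right) T{\left(-4 \right)} + G{\left(6 \right)} = 5 \cdot 3 \left(-4\right) \left(2 + 2 \left(-4\right)^{2}\right) - \frac{1}{13 \cdot 6} = 15 \left(-4\right) \left(2 + 2 \cdot 16\right) - \frac{1}{78} = - 60 \left(2 + 32\right) - \frac{1}{78} = \left(-60\right) 34 - \frac{1}{78} = -2040 - \frac{1}{78} = - \frac{159121}{78}$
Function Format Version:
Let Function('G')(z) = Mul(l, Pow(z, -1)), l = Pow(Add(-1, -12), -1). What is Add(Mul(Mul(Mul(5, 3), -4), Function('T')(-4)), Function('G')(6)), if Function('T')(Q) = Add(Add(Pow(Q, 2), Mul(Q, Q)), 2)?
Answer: Rational(-159121, 78) ≈ -2040.0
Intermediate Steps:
l = Rational(-1, 13) (l = Pow(-13, -1) = Rational(-1, 13) ≈ -0.076923)
Function('T')(Q) = Add(2, Mul(2, Pow(Q, 2))) (Function('T')(Q) = Add(Add(Pow(Q, 2), Pow(Q, 2)), 2) = Add(Mul(2, Pow(Q, 2)), 2) = Add(2, Mul(2, Pow(Q, 2))))
Function('G')(z) = Mul(Rational(-1, 13), Pow(z, -1))
Add(Mul(Mul(Mul(5, 3), -4), Function('T')(-4)), Function('G')(6)) = Add(Mul(Mul(Mul(5, 3), -4), Add(2, Mul(2, Pow(-4, 2)))), Mul(Rational(-1, 13), Pow(6, -1))) = Add(Mul(Mul(15, -4), Add(2, Mul(2, 16))), Mul(Rational(-1, 13), Rational(1, 6))) = Add(Mul(-60, Add(2, 32)), Rational(-1, 78)) = Add(Mul(-60, 34), Rational(-1, 78)) = Add(-2040, Rational(-1, 78)) = Rational(-159121, 78)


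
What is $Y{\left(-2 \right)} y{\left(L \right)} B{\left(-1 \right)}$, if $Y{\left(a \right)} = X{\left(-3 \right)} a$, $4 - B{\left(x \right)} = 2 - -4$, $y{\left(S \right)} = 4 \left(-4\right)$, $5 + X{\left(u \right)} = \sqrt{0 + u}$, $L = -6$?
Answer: $320 - 64 i \sqrt{3} \approx 320.0 - 110.85 i$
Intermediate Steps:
$X{\left(u \right)} = -5 + \sqrt{u}$ ($X{\left(u \right)} = -5 + \sqrt{0 + u} = -5 + \sqrt{u}$)
$y{\left(S \right)} = -16$
$B{\left(x \right)} = -2$ ($B{\left(x \right)} = 4 - \left(2 - -4\right) = 4 - \left(2 + 4\right) = 4 - 6 = -2$)
$Y{\left(a \right)} = a \left(-5 + i \sqrt{3}\right)$ ($Y{\left(a \right)} = \left(-5 + \sqrt{-3}\right) a = \left(-5 + i \sqrt{3}\right) a = a \left(-5 + i \sqrt{3}\right)$)
$Y{\left(-2 \right)} y{\left(L \right)} B{\left(-1 \right)} = - 2 \left(-5 + i \sqrt{3}\right) \left(-16\right) \left(-2\right) = \left(10 - 2 i \sqrt{3}\right) \left(-16\right) \left(-2\right) = \left(-160 + 32 i \sqrt{3}\right) \left(-2\right) = 320 - 64 i \sqrt{3}$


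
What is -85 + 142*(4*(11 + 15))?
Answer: 14683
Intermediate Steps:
-85 + 142*(4*(11 + 15)) = -85 + 142*(4*26) = -85 + 142*104 = -85 + 14768 = 14683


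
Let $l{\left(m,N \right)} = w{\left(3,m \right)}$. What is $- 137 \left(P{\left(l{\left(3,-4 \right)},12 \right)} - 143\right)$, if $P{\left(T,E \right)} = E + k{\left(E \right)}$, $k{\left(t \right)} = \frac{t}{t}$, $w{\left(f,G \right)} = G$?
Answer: $17810$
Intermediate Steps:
$k{\left(t \right)} = 1$
$l{\left(m,N \right)} = m$
$P{\left(T,E \right)} = 1 + E$ ($P{\left(T,E \right)} = E + 1 = 1 + E$)
$- 137 \left(P{\left(l{\left(3,-4 \right)},12 \right)} - 143\right) = - 137 \left(\left(1 + 12\right) - 143\right) = - 137 \left(13 - 143\right) = \left(-137\right) \left(-130\right) = 17810$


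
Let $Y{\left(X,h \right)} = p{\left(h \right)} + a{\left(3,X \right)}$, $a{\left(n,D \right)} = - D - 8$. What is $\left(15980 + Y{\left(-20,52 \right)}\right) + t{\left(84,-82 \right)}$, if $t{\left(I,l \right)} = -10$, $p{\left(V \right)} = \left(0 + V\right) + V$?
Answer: $16086$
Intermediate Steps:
$a{\left(n,D \right)} = -8 - D$
$p{\left(V \right)} = 2 V$ ($p{\left(V \right)} = V + V = 2 V$)
$Y{\left(X,h \right)} = -8 - X + 2 h$ ($Y{\left(X,h \right)} = 2 h - \left(8 + X\right) = -8 - X + 2 h$)
$\left(15980 + Y{\left(-20,52 \right)}\right) + t{\left(84,-82 \right)} = \left(15980 - -116\right) - 10 = \left(15980 + \left(-8 + 20 + 104\right)\right) - 10 = \left(15980 + 116\right) - 10 = 16096 - 10 = 16086$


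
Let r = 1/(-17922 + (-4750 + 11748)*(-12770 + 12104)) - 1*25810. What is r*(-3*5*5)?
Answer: 603772039505/311906 ≈ 1.9358e+6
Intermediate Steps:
r = -120754407901/4678590 (r = 1/(-17922 + 6998*(-666)) - 25810 = 1/(-17922 - 4660668) - 25810 = 1/(-4678590) - 25810 = -1/4678590 - 25810 = -120754407901/4678590 ≈ -25810.)
r*(-3*5*5) = -120754407901*(-3*5)*5/4678590 = -(-120754407901)*5/311906 = -120754407901/4678590*(-75) = 603772039505/311906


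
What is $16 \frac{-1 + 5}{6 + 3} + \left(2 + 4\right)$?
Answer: $\frac{118}{9} \approx 13.111$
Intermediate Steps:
$16 \frac{-1 + 5}{6 + 3} + \left(2 + 4\right) = 16 \cdot \frac{4}{9} + 6 = \frac{64}{9} + 6 = \frac{118}{9}$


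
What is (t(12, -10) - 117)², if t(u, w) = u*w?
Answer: 56169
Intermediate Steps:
(t(12, -10) - 117)² = (12*(-10) - 117)² = (-120 - 117)² = (-237)² = 56169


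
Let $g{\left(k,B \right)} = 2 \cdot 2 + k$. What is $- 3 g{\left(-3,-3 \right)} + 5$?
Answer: $2$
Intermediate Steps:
$g{\left(k,B \right)} = 4 + k$
$- 3 g{\left(-3,-3 \right)} + 5 = - 3 \left(4 - 3\right) + 5 = \left(-3\right) 1 + 5 = -3 + 5 = 2$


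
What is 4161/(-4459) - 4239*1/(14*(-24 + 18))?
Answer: 883437/17836 ≈ 49.531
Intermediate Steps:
4161/(-4459) - 4239*1/(14*(-24 + 18)) = 4161*(-1/4459) - 4239/(14*(-6)) = -4161/4459 - 4239/(-84) = -4161/4459 - 4239*(-1/84) = -4161/4459 + 1413/28 = 883437/17836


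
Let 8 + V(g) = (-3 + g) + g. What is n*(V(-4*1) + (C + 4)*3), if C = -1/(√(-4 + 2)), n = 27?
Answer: -189 + 81*I*√2/2 ≈ -189.0 + 57.276*I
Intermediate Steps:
C = I*√2/2 (C = -1/(√(-2)) = -1/(I*√2) = -(-1)*I*√2/2 = I*√2/2 ≈ 0.70711*I)
V(g) = -11 + 2*g (V(g) = -8 + ((-3 + g) + g) = -8 + (-3 + 2*g) = -11 + 2*g)
n*(V(-4*1) + (C + 4)*3) = 27*((-11 + 2*(-4*1)) + (I*√2/2 + 4)*3) = 27*((-11 + 2*(-4)) + (4 + I*√2/2)*3) = 27*((-11 - 8) + (12 + 3*I*√2/2)) = 27*(-19 + (12 + 3*I*√2/2)) = 27*(-7 + 3*I*√2/2) = -189 + 81*I*√2/2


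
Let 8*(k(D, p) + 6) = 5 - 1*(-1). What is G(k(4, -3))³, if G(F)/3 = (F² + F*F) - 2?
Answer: 2072671875/512 ≈ 4.0482e+6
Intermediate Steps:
k(D, p) = -21/4 (k(D, p) = -6 + (5 - 1*(-1))/8 = -6 + (5 + 1)/8 = -6 + (⅛)*6 = -6 + ¾ = -21/4)
G(F) = -6 + 6*F² (G(F) = 3*((F² + F*F) - 2) = 3*((F² + F²) - 2) = 3*(2*F² - 2) = 3*(-2 + 2*F²) = -6 + 6*F²)
G(k(4, -3))³ = (-6 + 6*(-21/4)²)³ = (-6 + 6*(441/16))³ = (-6 + 1323/8)³ = (1275/8)³ = 2072671875/512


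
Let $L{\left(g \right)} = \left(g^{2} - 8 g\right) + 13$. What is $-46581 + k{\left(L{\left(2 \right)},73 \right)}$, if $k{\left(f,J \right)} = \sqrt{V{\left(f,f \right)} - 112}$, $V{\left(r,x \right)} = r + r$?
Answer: $-46581 + i \sqrt{110} \approx -46581.0 + 10.488 i$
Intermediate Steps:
$V{\left(r,x \right)} = 2 r$
$L{\left(g \right)} = 13 + g^{2} - 8 g$
$k{\left(f,J \right)} = \sqrt{-112 + 2 f}$ ($k{\left(f,J \right)} = \sqrt{2 f - 112} = \sqrt{-112 + 2 f}$)
$-46581 + k{\left(L{\left(2 \right)},73 \right)} = -46581 + \sqrt{-112 + 2 \left(13 + 2^{2} - 16\right)} = -46581 + \sqrt{-112 + 2 \left(13 + 4 - 16\right)} = -46581 + \sqrt{-112 + 2 \cdot 1} = -46581 + \sqrt{-112 + 2} = -46581 + \sqrt{-110} = -46581 + i \sqrt{110}$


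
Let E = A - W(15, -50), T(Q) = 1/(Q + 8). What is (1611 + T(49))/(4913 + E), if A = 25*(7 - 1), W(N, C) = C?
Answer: 91828/291441 ≈ 0.31508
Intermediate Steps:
A = 150 (A = 25*6 = 150)
T(Q) = 1/(8 + Q)
E = 200 (E = 150 - 1*(-50) = 150 + 50 = 200)
(1611 + T(49))/(4913 + E) = (1611 + 1/(8 + 49))/(4913 + 200) = (1611 + 1/57)/5113 = (1611 + 1/57)*(1/5113) = (91828/57)*(1/5113) = 91828/291441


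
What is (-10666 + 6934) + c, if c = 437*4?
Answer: -1984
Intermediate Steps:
c = 1748
(-10666 + 6934) + c = (-10666 + 6934) + 1748 = -3732 + 1748 = -1984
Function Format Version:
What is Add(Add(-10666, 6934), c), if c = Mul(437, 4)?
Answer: -1984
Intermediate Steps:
c = 1748
Add(Add(-10666, 6934), c) = Add(Add(-10666, 6934), 1748) = Add(-3732, 1748) = -1984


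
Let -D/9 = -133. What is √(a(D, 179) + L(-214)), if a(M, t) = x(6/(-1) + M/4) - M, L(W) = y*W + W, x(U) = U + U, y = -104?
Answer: √85726/2 ≈ 146.40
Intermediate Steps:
D = 1197 (D = -9*(-133) = 1197)
x(U) = 2*U
L(W) = -103*W (L(W) = -104*W + W = -103*W)
a(M, t) = -12 - M/2 (a(M, t) = 2*(6/(-1) + M/4) - M = 2*(6*(-1) + M*(¼)) - M = 2*(-6 + M/4) - M = (-12 + M/2) - M = -12 - M/2)
√(a(D, 179) + L(-214)) = √((-12 - ½*1197) - 103*(-214)) = √((-12 - 1197/2) + 22042) = √(-1221/2 + 22042) = √(42863/2) = √85726/2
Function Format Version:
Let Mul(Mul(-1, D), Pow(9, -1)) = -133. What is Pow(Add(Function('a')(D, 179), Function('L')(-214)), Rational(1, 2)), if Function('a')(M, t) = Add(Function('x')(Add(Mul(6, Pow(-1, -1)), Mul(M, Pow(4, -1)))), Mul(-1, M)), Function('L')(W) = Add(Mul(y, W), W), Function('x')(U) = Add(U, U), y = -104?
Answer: Mul(Rational(1, 2), Pow(85726, Rational(1, 2))) ≈ 146.40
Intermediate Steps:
D = 1197 (D = Mul(-9, -133) = 1197)
Function('x')(U) = Mul(2, U)
Function('L')(W) = Mul(-103, W) (Function('L')(W) = Add(Mul(-104, W), W) = Mul(-103, W))
Function('a')(M, t) = Add(-12, Mul(Rational(-1, 2), M)) (Function('a')(M, t) = Add(Mul(2, Add(Mul(6, Pow(-1, -1)), Mul(M, Pow(4, -1)))), Mul(-1, M)) = Add(Mul(2, Add(Mul(6, -1), Mul(M, Rational(1, 4)))), Mul(-1, M)) = Add(Mul(2, Add(-6, Mul(Rational(1, 4), M))), Mul(-1, M)) = Add(Add(-12, Mul(Rational(1, 2), M)), Mul(-1, M)) = Add(-12, Mul(Rational(-1, 2), M)))
Pow(Add(Function('a')(D, 179), Function('L')(-214)), Rational(1, 2)) = Pow(Add(Add(-12, Mul(Rational(-1, 2), 1197)), Mul(-103, -214)), Rational(1, 2)) = Pow(Add(Add(-12, Rational(-1197, 2)), 22042), Rational(1, 2)) = Pow(Add(Rational(-1221, 2), 22042), Rational(1, 2)) = Pow(Rational(42863, 2), Rational(1, 2)) = Mul(Rational(1, 2), Pow(85726, Rational(1, 2)))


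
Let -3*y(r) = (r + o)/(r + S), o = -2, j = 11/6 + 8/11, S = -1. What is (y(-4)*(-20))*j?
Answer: 676/33 ≈ 20.485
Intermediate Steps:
j = 169/66 (j = 11*(⅙) + 8*(1/11) = 11/6 + 8/11 = 169/66 ≈ 2.5606)
y(r) = -(-2 + r)/(3*(-1 + r)) (y(r) = -(r - 2)/(3*(r - 1)) = -(-2 + r)/(3*(-1 + r)))
(y(-4)*(-20))*j = (((2 - 1*(-4))/(3*(-1 - 4)))*(-20))*(169/66) = (((⅓)*(2 + 4)/(-5))*(-20))*(169/66) = (((⅓)*(-⅕)*6)*(-20))*(169/66) = -⅖*(-20)*(169/66) = 8*(169/66) = 676/33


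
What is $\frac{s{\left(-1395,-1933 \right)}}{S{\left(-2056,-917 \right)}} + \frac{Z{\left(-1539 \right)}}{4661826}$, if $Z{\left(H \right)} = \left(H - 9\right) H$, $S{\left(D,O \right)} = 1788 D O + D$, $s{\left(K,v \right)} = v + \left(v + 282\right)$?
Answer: $\frac{167312015478722}{327396866053465} \approx 0.51104$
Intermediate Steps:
$s{\left(K,v \right)} = 282 + 2 v$ ($s{\left(K,v \right)} = v + \left(282 + v\right) = 282 + 2 v$)
$S{\left(D,O \right)} = D + 1788 D O$ ($S{\left(D,O \right)} = 1788 D O + D = D + 1788 D O$)
$Z{\left(H \right)} = H \left(-9 + H\right)$ ($Z{\left(H \right)} = \left(-9 + H\right) H = H \left(-9 + H\right)$)
$\frac{s{\left(-1395,-1933 \right)}}{S{\left(-2056,-917 \right)}} + \frac{Z{\left(-1539 \right)}}{4661826} = \frac{282 + 2 \left(-1933\right)}{\left(-2056\right) \left(1 + 1788 \left(-917\right)\right)} + \frac{\left(-1539\right) \left(-9 - 1539\right)}{4661826} = \frac{282 - 3866}{\left(-2056\right) \left(1 - 1639596\right)} + \left(-1539\right) \left(-1548\right) \frac{1}{4661826} = - \frac{3584}{\left(-2056\right) \left(-1639595\right)} + 2382372 \cdot \frac{1}{4661826} = - \frac{3584}{3371007320} + \frac{397062}{776971} = \left(-3584\right) \frac{1}{3371007320} + \frac{397062}{776971} = - \frac{448}{421375915} + \frac{397062}{776971} = \frac{167312015478722}{327396866053465}$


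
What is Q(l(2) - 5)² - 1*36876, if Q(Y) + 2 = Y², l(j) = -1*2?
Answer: -34667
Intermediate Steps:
l(j) = -2
Q(Y) = -2 + Y²
Q(l(2) - 5)² - 1*36876 = (-2 + (-2 - 5)²)² - 1*36876 = (-2 + (-7)²)² - 36876 = (-2 + 49)² - 36876 = 47² - 36876 = 2209 - 36876 = -34667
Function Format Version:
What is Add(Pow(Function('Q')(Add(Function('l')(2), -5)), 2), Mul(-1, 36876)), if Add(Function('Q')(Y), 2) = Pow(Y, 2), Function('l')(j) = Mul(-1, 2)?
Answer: -34667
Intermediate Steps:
Function('l')(j) = -2
Function('Q')(Y) = Add(-2, Pow(Y, 2))
Add(Pow(Function('Q')(Add(Function('l')(2), -5)), 2), Mul(-1, 36876)) = Add(Pow(Add(-2, Pow(Add(-2, -5), 2)), 2), Mul(-1, 36876)) = Add(Pow(Add(-2, Pow(-7, 2)), 2), -36876) = Add(Pow(Add(-2, 49), 2), -36876) = Add(Pow(47, 2), -36876) = Add(2209, -36876) = -34667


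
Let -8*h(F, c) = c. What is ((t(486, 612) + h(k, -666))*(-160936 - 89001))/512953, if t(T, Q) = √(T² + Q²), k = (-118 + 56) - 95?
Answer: -83229021/2051812 - 4498866*√1885/512953 ≈ -421.35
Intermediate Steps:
k = -157 (k = -62 - 95 = -157)
h(F, c) = -c/8
t(T, Q) = √(Q² + T²)
((t(486, 612) + h(k, -666))*(-160936 - 89001))/512953 = ((√(612² + 486²) - ⅛*(-666))*(-160936 - 89001))/512953 = ((√(374544 + 236196) + 333/4)*(-249937))*(1/512953) = ((√610740 + 333/4)*(-249937))*(1/512953) = ((18*√1885 + 333/4)*(-249937))*(1/512953) = ((333/4 + 18*√1885)*(-249937))*(1/512953) = (-83229021/4 - 4498866*√1885)*(1/512953) = -83229021/2051812 - 4498866*√1885/512953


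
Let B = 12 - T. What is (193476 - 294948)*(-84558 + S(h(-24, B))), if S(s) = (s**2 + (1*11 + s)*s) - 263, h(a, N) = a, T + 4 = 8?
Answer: 8516849376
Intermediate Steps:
T = 4 (T = -4 + 8 = 4)
B = 8 (B = 12 - 1*4 = 12 - 4 = 8)
S(s) = -263 + s**2 + s*(11 + s) (S(s) = (s**2 + (11 + s)*s) - 263 = (s**2 + s*(11 + s)) - 263 = -263 + s**2 + s*(11 + s))
(193476 - 294948)*(-84558 + S(h(-24, B))) = (193476 - 294948)*(-84558 + (-263 + 2*(-24)**2 + 11*(-24))) = -101472*(-84558 + (-263 + 2*576 - 264)) = -101472*(-84558 + (-263 + 1152 - 264)) = -101472*(-84558 + 625) = -101472*(-83933) = 8516849376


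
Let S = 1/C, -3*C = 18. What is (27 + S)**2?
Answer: 25921/36 ≈ 720.03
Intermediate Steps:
C = -6 (C = -1/3*18 = -6)
S = -1/6 (S = 1/(-6) = -1/6 ≈ -0.16667)
(27 + S)**2 = (27 - 1/6)**2 = (161/6)**2 = 25921/36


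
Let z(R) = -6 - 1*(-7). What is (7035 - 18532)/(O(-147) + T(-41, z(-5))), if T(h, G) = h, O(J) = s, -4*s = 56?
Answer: 11497/55 ≈ 209.04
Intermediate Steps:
s = -14 (s = -¼*56 = -14)
O(J) = -14
z(R) = 1 (z(R) = -6 + 7 = 1)
(7035 - 18532)/(O(-147) + T(-41, z(-5))) = (7035 - 18532)/(-14 - 41) = -11497/(-55) = -11497*(-1/55) = 11497/55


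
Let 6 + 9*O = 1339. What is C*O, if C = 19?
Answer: 25327/9 ≈ 2814.1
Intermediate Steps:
O = 1333/9 (O = -⅔ + (⅑)*1339 = -⅔ + 1339/9 = 1333/9 ≈ 148.11)
C*O = 19*(1333/9) = 25327/9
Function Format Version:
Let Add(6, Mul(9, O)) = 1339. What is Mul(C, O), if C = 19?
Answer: Rational(25327, 9) ≈ 2814.1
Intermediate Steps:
O = Rational(1333, 9) (O = Add(Rational(-2, 3), Mul(Rational(1, 9), 1339)) = Add(Rational(-2, 3), Rational(1339, 9)) = Rational(1333, 9) ≈ 148.11)
Mul(C, O) = Mul(19, Rational(1333, 9)) = Rational(25327, 9)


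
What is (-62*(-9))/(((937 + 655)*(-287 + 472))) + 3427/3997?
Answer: 505775183/588598220 ≈ 0.85929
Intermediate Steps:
(-62*(-9))/(((937 + 655)*(-287 + 472))) + 3427/3997 = 558/((1592*185)) + 3427*(1/3997) = 558/294520 + 3427/3997 = 558*(1/294520) + 3427/3997 = 279/147260 + 3427/3997 = 505775183/588598220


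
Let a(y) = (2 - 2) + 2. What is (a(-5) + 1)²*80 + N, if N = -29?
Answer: 691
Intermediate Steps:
a(y) = 2 (a(y) = 0 + 2 = 2)
(a(-5) + 1)²*80 + N = (2 + 1)²*80 - 29 = 3²*80 - 29 = 9*80 - 29 = 720 - 29 = 691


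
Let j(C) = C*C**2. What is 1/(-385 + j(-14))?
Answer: -1/3129 ≈ -0.00031959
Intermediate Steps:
j(C) = C**3
1/(-385 + j(-14)) = 1/(-385 + (-14)**3) = 1/(-385 - 2744) = 1/(-3129) = -1/3129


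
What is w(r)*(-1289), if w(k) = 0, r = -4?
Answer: 0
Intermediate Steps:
w(r)*(-1289) = 0*(-1289) = 0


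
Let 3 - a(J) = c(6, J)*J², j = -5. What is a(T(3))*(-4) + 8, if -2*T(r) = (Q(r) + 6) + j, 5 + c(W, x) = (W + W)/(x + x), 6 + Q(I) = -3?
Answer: -228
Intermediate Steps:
Q(I) = -9 (Q(I) = -6 - 3 = -9)
c(W, x) = -5 + W/x (c(W, x) = -5 + (W + W)/(x + x) = -5 + (2*W)/((2*x)) = -5 + (2*W)*(1/(2*x)) = -5 + W/x)
T(r) = 4 (T(r) = -((-9 + 6) - 5)/2 = -(-3 - 5)/2 = -½*(-8) = 4)
a(J) = 3 - J²*(-5 + 6/J) (a(J) = 3 - (-5 + 6/J)*J² = 3 - J²*(-5 + 6/J))
a(T(3))*(-4) + 8 = (3 + 4*(-6 + 5*4))*(-4) + 8 = (3 + 4*(-6 + 20))*(-4) + 8 = (3 + 4*14)*(-4) + 8 = (3 + 56)*(-4) + 8 = 59*(-4) + 8 = -236 + 8 = -228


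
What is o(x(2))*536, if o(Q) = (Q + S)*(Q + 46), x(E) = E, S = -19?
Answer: -437376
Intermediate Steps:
o(Q) = (-19 + Q)*(46 + Q) (o(Q) = (Q - 19)*(Q + 46) = (-19 + Q)*(46 + Q))
o(x(2))*536 = (-874 + 2**2 + 27*2)*536 = (-874 + 4 + 54)*536 = -816*536 = -437376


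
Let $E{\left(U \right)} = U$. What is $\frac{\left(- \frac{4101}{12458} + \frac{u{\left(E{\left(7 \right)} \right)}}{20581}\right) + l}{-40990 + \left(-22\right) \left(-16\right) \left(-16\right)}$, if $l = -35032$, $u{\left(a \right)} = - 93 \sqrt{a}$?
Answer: $\frac{436432757}{580816876} + \frac{93 \sqrt{7}}{959527382} \approx 0.75141$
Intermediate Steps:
$\frac{\left(- \frac{4101}{12458} + \frac{u{\left(E{\left(7 \right)} \right)}}{20581}\right) + l}{-40990 + \left(-22\right) \left(-16\right) \left(-16\right)} = \frac{\left(- \frac{4101}{12458} + \frac{\left(-93\right) \sqrt{7}}{20581}\right) - 35032}{-40990 + \left(-22\right) \left(-16\right) \left(-16\right)} = \frac{\left(\left(-4101\right) \frac{1}{12458} + - 93 \sqrt{7} \cdot \frac{1}{20581}\right) - 35032}{-40990 + 352 \left(-16\right)} = \frac{\left(- \frac{4101}{12458} - \frac{93 \sqrt{7}}{20581}\right) - 35032}{-40990 - 5632} = \frac{- \frac{436432757}{12458} - \frac{93 \sqrt{7}}{20581}}{-46622} = \left(- \frac{436432757}{12458} - \frac{93 \sqrt{7}}{20581}\right) \left(- \frac{1}{46622}\right) = \frac{436432757}{580816876} + \frac{93 \sqrt{7}}{959527382}$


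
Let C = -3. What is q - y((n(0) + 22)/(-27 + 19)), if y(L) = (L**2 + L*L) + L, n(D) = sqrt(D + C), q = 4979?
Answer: 158935/32 - 5*I*sqrt(3)/4 ≈ 4966.7 - 2.1651*I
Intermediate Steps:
n(D) = sqrt(-3 + D) (n(D) = sqrt(D - 3) = sqrt(-3 + D))
y(L) = L + 2*L**2 (y(L) = (L**2 + L**2) + L = 2*L**2 + L = L + 2*L**2)
q - y((n(0) + 22)/(-27 + 19)) = 4979 - (sqrt(-3 + 0) + 22)/(-27 + 19)*(1 + 2*((sqrt(-3 + 0) + 22)/(-27 + 19))) = 4979 - (sqrt(-3) + 22)/(-8)*(1 + 2*((sqrt(-3) + 22)/(-8))) = 4979 - (I*sqrt(3) + 22)*(-1/8)*(1 + 2*((I*sqrt(3) + 22)*(-1/8))) = 4979 - (22 + I*sqrt(3))*(-1/8)*(1 + 2*((22 + I*sqrt(3))*(-1/8))) = 4979 - (-11/4 - I*sqrt(3)/8)*(1 + 2*(-11/4 - I*sqrt(3)/8)) = 4979 - (-11/4 - I*sqrt(3)/8)*(1 + (-11/2 - I*sqrt(3)/4)) = 4979 - (-11/4 - I*sqrt(3)/8)*(-9/2 - I*sqrt(3)/4)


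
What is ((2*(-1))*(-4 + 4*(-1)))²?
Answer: 256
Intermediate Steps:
((2*(-1))*(-4 + 4*(-1)))² = (-2*(-4 - 4))² = (-2*(-8))² = 16² = 256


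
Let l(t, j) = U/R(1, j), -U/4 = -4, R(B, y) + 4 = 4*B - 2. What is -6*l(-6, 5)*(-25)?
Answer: -1200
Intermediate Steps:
R(B, y) = -6 + 4*B (R(B, y) = -4 + (4*B - 2) = -4 + (-2 + 4*B) = -6 + 4*B)
U = 16 (U = -4*(-4) = 16)
l(t, j) = -8 (l(t, j) = 16/(-6 + 4*1) = 16/(-6 + 4) = 16/(-2) = 16*(-½) = -8)
-6*l(-6, 5)*(-25) = -6*(-8)*(-25) = 48*(-25) = -1200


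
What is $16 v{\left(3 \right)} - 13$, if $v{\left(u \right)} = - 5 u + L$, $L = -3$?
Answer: $-301$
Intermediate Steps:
$v{\left(u \right)} = -3 - 5 u$ ($v{\left(u \right)} = - 5 u - 3 = -3 - 5 u$)
$16 v{\left(3 \right)} - 13 = 16 \left(-3 - 15\right) - 13 = 16 \left(-18\right) - 13 = -288 - 13 = -301$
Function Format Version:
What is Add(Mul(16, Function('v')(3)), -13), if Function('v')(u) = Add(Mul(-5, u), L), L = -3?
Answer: -301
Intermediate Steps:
Function('v')(u) = Add(-3, Mul(-5, u)) (Function('v')(u) = Add(Mul(-5, u), -3) = Add(-3, Mul(-5, u)))
Add(Mul(16, Function('v')(3)), -13) = Add(Mul(16, Add(-3, Mul(-5, 3))), -13) = Add(Mul(16, Add(-3, -15)), -13) = Add(Mul(16, -18), -13) = Add(-288, -13) = -301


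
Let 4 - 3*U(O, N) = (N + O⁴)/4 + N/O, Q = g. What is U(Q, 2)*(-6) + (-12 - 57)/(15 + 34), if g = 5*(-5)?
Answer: 478494633/2450 ≈ 1.9530e+5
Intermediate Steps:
g = -25
Q = -25
U(O, N) = 4/3 - N/12 - O⁴/12 - N/(3*O) (U(O, N) = 4/3 - ((N + O⁴)/4 + N/O)/3 = 4/3 - ((N + O⁴)*(¼) + N/O)/3 = 4/3 - ((N/4 + O⁴/4) + N/O)/3 = 4/3 - (N/4 + O⁴/4 + N/O)/3 = 4/3 + (-N/12 - O⁴/12 - N/(3*O)) = 4/3 - N/12 - O⁴/12 - N/(3*O))
U(Q, 2)*(-6) + (-12 - 57)/(15 + 34) = ((1/12)*(-4*2 - 1*(-25)*(-16 + 2 + (-25)⁴))/(-25))*(-6) + (-12 - 57)/(15 + 34) = ((1/12)*(-1/25)*(-8 - 1*(-25)*(-16 + 2 + 390625)))*(-6) - 69/49 = ((1/12)*(-1/25)*(-8 - 1*(-25)*390611))*(-6) - 69*1/49 = ((1/12)*(-1/25)*(-8 + 9765275))*(-6) - 69/49 = ((1/12)*(-1/25)*9765267)*(-6) - 69/49 = -3255089/100*(-6) - 69/49 = 9765267/50 - 69/49 = 478494633/2450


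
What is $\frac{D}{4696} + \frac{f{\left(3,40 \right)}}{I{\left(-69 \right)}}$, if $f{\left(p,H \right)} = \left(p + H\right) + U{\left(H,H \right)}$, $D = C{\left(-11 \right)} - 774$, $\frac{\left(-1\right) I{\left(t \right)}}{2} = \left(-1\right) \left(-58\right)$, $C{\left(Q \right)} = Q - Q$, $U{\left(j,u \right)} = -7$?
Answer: $- \frac{32355}{68092} \approx -0.47517$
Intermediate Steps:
$C{\left(Q \right)} = 0$
$I{\left(t \right)} = -116$ ($I{\left(t \right)} = - 2 \left(\left(-1\right) \left(-58\right)\right) = \left(-2\right) 58 = -116$)
$D = -774$ ($D = 0 - 774 = -774$)
$f{\left(p,H \right)} = -7 + H + p$ ($f{\left(p,H \right)} = \left(p + H\right) - 7 = \left(H + p\right) - 7 = -7 + H + p$)
$\frac{D}{4696} + \frac{f{\left(3,40 \right)}}{I{\left(-69 \right)}} = - \frac{774}{4696} + \frac{-7 + 40 + 3}{-116} = \left(-774\right) \frac{1}{4696} + 36 \left(- \frac{1}{116}\right) = - \frac{387}{2348} - \frac{9}{29} = - \frac{32355}{68092}$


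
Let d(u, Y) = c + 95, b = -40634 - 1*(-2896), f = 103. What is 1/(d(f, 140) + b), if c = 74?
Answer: -1/37569 ≈ -2.6618e-5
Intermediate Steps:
b = -37738 (b = -40634 + 2896 = -37738)
d(u, Y) = 169 (d(u, Y) = 74 + 95 = 169)
1/(d(f, 140) + b) = 1/(169 - 37738) = 1/(-37569) = -1/37569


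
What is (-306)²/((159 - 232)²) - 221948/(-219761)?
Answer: 21760301888/1171106369 ≈ 18.581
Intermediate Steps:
(-306)²/((159 - 232)²) - 221948/(-219761) = 93636/((-73)²) - 221948*(-1/219761) = 93636/5329 + 221948/219761 = 21760301888/1171106369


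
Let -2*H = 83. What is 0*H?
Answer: 0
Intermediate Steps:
H = -83/2 (H = -½*83 = -83/2 ≈ -41.500)
0*H = 0*(-83/2) = 0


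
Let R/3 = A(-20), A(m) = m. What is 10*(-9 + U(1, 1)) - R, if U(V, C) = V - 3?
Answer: -50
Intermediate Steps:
R = -60 (R = 3*(-20) = -60)
U(V, C) = -3 + V
10*(-9 + U(1, 1)) - R = 10*(-9 + (-3 + 1)) - 1*(-60) = 10*(-9 - 2) + 60 = 10*(-11) + 60 = -110 + 60 = -50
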